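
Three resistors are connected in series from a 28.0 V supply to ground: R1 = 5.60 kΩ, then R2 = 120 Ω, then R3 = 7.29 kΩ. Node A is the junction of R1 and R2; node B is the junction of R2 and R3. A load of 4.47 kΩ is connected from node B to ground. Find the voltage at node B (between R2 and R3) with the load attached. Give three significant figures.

At node B, R3 is in parallel with the load: R3‖R_L = 2771 Ω.
Below node A the resistance is R2 + (R3‖R_L) = 2891 Ω, so V_A = 28.0 × 2891/8491 = 9.533 V.
Then V_B = V_A × (R3‖R_L)/(R2 + R3‖R_L) = 9.533 × 2771/2891 = 9.14 V.

V ≈ 9.14 V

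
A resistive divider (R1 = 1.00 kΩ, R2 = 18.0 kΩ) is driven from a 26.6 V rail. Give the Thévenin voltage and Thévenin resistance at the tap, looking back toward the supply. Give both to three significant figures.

V_th is the open-circuit tap voltage: 26.6 × 18.0/(1.00 + 18.0) = 25.2 V.
With the supply zeroed, R1 and R2 appear in parallel from the tap: R_th = R1‖R2 = (1.00 × 18.0)/19.00 = 947 Ω.

V_th = 25.2 V, R_th = 947 Ω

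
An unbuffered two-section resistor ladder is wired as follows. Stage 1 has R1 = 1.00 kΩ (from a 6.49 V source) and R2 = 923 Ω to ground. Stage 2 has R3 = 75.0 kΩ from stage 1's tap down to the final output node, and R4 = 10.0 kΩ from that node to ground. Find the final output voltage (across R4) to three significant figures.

V_out ≈ 0.364 V

Stage 2 presents R3+R4 = 85000 Ω as a load on stage 1's tap.
Stage 1's lower leg becomes R2‖(R3+R4) = 913.1 Ω, so V_mid = 6.49 × 913.1/1913 = 3.098 V.
Stage 2 is itself unloaded: V_out = V_mid × R4/(R3+R4) = 3.098 × 10000/85000 = 0.364 V.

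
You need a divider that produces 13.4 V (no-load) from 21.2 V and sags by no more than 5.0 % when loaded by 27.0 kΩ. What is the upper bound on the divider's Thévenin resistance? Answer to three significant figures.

Loading drop = R_th/(R_th + R_L) ≤ 0.0500, so R_th ≤ R_L · ε/(1−ε) = 27.0 kΩ × 0.0500/0.9500 = 1.42 kΩ.
(Any R1, R2 with R2/(R1+R2) = 0.632 and R1‖R2 ≤ 1.42 kΩ will meet the spec.)

R_th ≤ 1.42 kΩ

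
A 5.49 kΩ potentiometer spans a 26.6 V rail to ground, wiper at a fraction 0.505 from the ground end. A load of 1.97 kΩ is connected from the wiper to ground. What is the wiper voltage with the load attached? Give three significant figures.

V ≈ 7.92 V

The wiper splits the pot into (1−α)R = 2.718 kΩ above and αR = 2.772 kΩ below.
Lower section ‖ load = 1.152 kΩ.
V_wiper = 26.6 × 1.152/(2.718 + 1.152) = 7.92 V.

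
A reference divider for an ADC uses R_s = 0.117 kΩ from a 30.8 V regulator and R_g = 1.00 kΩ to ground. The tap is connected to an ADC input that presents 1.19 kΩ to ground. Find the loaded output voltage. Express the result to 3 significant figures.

V_out ≈ 25.3 V

The load sits in parallel with R_g: R_g‖R_L = (1000 × 1190) / (1000 + 1190) = 543.4 Ω.
V_out = 30.8 × 543.4 / (117 + 543.4) = 30.8 × 543.4/660.4 = 25.3 V.
(Unloaded it would have been 27.6 V.)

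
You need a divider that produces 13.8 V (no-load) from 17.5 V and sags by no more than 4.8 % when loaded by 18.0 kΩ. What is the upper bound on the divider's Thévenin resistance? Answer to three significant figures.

R_th ≤ 908 Ω

Loading drop = R_th/(R_th + R_L) ≤ 0.0480, so R_th ≤ R_L · ε/(1−ε) = 18.0 kΩ × 0.0480/0.9520 = 908 Ω.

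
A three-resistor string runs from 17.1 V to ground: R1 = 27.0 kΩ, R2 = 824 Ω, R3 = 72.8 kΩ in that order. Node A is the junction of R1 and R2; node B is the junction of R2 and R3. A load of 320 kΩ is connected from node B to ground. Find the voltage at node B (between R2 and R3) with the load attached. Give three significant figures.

V ≈ 11.6 V

At node B, R3 is in parallel with the load: R3‖R_L = 59310 Ω.
Below node A the resistance is R2 + (R3‖R_L) = 60130 Ω, so V_A = 17.1 × 60130/87130 = 11.80 V.
Then V_B = V_A × (R3‖R_L)/(R2 + R3‖R_L) = 11.80 × 59310/60130 = 11.6 V.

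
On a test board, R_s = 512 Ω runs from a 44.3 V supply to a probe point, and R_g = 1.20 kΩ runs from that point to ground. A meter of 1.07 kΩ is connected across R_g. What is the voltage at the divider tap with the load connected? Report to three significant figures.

V_out ≈ 23.3 V

The load sits in parallel with R_g: R_g‖R_L = (1200 × 1070) / (1200 + 1070) = 565.6 Ω.
V_out = 44.3 × 565.6 / (512 + 565.6) = 44.3 × 565.6/1078 = 23.3 V.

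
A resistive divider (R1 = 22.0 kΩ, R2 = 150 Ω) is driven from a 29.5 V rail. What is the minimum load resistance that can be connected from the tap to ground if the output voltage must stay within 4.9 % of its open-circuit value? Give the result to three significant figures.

R_L(min) ≈ 2.89 kΩ

Output resistance R_th = R1‖R2 = (22000 × 150)/22150 = 149.0 Ω.
The fractional drop is R_th/(R_th + R_L); requiring this ≤ 0.0490 gives R_L ≥ R_th(1/0.0490 − 1) = 149.0 × 19.41 = 2.89 kΩ.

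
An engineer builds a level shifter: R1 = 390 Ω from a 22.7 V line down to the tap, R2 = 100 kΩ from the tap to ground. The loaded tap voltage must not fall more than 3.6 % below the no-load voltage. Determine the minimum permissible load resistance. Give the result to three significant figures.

Output resistance R_th = R1‖R2 = (390 × 100000)/100400 = 388.5 Ω.
The fractional drop is R_th/(R_th + R_L); requiring this ≤ 0.0360 gives R_L ≥ R_th(1/0.0360 − 1) = 388.5 × 26.78 = 10.4 kΩ.

R_L(min) ≈ 10.4 kΩ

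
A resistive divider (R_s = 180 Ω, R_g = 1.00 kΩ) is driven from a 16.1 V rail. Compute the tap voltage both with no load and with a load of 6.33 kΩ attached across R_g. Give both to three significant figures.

Open-circuit: V = 16.1 × 1000/(180 + 1000) = 13.6 V.
With the load, R_g becomes R_g‖R_L = 863.6 Ω, so V = 16.1 × 863.6/1044 = 13.3 V.

Unloaded: 13.6 V; loaded: 13.3 V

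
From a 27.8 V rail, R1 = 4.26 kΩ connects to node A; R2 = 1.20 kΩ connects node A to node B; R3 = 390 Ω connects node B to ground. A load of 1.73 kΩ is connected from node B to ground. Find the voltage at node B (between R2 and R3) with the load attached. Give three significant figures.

At node B, R3 is in parallel with the load: R3‖R_L = 318.3 Ω.
Below node A the resistance is R2 + (R3‖R_L) = 1518 Ω, so V_A = 27.8 × 1518/5778 = 7.305 V.
Then V_B = V_A × (R3‖R_L)/(R2 + R3‖R_L) = 7.305 × 318.3/1518 = 1.53 V.

V ≈ 1.53 V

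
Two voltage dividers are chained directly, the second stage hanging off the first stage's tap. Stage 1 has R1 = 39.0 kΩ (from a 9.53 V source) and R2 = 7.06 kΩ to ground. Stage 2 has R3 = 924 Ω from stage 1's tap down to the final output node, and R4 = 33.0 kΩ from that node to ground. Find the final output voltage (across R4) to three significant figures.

V_out ≈ 1.21 V

Stage 2 presents R3+R4 = 33920 Ω as a load on stage 1's tap.
Stage 1's lower leg becomes R2‖(R3+R4) = 5844 Ω, so V_mid = 9.53 × 5844/44840 = 1.242 V.
Stage 2 is itself unloaded: V_out = V_mid × R4/(R3+R4) = 1.242 × 33000/33920 = 1.21 V.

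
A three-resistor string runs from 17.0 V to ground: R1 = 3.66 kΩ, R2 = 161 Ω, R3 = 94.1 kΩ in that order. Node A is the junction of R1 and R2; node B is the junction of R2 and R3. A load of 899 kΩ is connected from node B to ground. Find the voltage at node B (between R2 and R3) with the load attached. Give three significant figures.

At node B, R3 is in parallel with the load: R3‖R_L = 85180 Ω.
Below node A the resistance is R2 + (R3‖R_L) = 85340 Ω, so V_A = 17.0 × 85340/89000 = 16.30 V.
Then V_B = V_A × (R3‖R_L)/(R2 + R3‖R_L) = 16.30 × 85180/85340 = 16.3 V.

V ≈ 16.3 V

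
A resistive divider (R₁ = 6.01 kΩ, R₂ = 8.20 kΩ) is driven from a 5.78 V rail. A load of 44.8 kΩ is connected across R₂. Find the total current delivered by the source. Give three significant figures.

R₂‖R_L = 6.931 kΩ, so the source sees R₁ + R₂‖R_L = 12.94 kΩ.
I = 5.78 V / 12.94 kΩ = 0.447 mA.

I ≈ 0.447 mA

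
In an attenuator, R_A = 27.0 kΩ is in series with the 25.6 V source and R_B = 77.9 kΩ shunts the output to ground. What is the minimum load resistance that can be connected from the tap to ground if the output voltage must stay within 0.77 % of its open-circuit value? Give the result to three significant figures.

Output resistance R_th = R_A‖R_B = (27.0 × 77.9)/104.9 = 20.05 kΩ.
The fractional drop is R_th/(R_th + R_L); requiring this ≤ 0.00770 gives R_L ≥ R_th(1/0.00770 − 1) = 20.05 × 128.9 = 2.58 MΩ.

R_L(min) ≈ 2.58 MΩ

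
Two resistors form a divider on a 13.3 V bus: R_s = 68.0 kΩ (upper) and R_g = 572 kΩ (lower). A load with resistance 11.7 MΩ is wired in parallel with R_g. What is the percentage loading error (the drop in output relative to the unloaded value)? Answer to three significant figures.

0.517 %

The divider's output (Thévenin) resistance is R_s‖R_g = 60.77 kΩ.
Fractional drop under load = R_th/(R_th + R_L) = 60.77 / (60.77 + 11700) = 0.005168.
So the output falls by 0.517 %.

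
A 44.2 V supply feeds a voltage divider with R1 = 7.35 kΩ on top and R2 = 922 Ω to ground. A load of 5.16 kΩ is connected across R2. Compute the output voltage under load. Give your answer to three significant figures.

The load sits in parallel with R2: R2‖R_L = (922 × 5160) / (922 + 5160) = 782.2 Ω.
V_out = 44.2 × 782.2 / (7350 + 782.2) = 44.2 × 782.2/8132 = 4.25 V.

V_out ≈ 4.25 V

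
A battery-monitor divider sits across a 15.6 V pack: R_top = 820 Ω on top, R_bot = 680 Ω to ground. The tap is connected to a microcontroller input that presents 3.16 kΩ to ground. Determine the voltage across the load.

V_out ≈ 6.33 V

The load sits in parallel with R_bot: R_bot‖R_L = (680 × 3160) / (680 + 3160) = 559.6 Ω.
V_out = 15.6 × 559.6 / (820 + 559.6) = 15.6 × 559.6/1380 = 6.33 V.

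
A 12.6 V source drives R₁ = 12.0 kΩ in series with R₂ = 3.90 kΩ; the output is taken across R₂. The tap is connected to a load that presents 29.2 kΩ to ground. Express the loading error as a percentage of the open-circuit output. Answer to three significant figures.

The divider's output (Thévenin) resistance is R₁‖R₂ = 2.943 kΩ.
Fractional drop under load = R_th/(R_th + R_L) = 2.943 / (2.943 + 29.2) = 0.09157.
So the output falls by 9.16 %.

9.16 %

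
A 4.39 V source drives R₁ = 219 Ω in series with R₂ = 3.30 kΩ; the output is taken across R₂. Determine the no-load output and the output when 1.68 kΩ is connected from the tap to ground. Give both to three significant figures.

Unloaded: 4.12 V; loaded: 3.67 V

Open-circuit: V = 4.39 × 3300/(219 + 3300) = 4.12 V.
With the load, R₂ becomes R₂‖R_L = 1113 Ω, so V = 4.39 × 1113/1332 = 3.67 V.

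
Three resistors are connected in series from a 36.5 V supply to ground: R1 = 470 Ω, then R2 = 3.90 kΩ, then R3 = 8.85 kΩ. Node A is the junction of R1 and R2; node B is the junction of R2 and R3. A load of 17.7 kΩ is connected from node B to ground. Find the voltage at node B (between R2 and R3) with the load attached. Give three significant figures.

V ≈ 21.0 V

At node B, R3 is in parallel with the load: R3‖R_L = 5900 Ω.
Below node A the resistance is R2 + (R3‖R_L) = 9800 Ω, so V_A = 36.5 × 9800/10270 = 34.83 V.
Then V_B = V_A × (R3‖R_L)/(R2 + R3‖R_L) = 34.83 × 5900/9800 = 21.0 V.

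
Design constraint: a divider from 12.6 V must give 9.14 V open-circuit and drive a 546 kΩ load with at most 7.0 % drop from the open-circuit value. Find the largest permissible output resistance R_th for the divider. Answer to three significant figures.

Loading drop = R_th/(R_th + R_L) ≤ 0.0700, so R_th ≤ R_L · ε/(1−ε) = 546 kΩ × 0.0700/0.9300 = 41.1 kΩ.
(Any R1, R2 with R2/(R1+R2) = 0.725 and R1‖R2 ≤ 41.1 kΩ will meet the spec.)

R_th ≤ 41.1 kΩ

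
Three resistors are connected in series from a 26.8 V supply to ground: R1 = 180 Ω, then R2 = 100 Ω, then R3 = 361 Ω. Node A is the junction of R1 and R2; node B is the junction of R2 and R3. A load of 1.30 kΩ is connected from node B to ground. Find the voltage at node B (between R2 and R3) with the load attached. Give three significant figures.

At node B, R3 is in parallel with the load: R3‖R_L = 282.5 Ω.
Below node A the resistance is R2 + (R3‖R_L) = 382.5 Ω, so V_A = 26.8 × 382.5/562.5 = 18.22 V.
Then V_B = V_A × (R3‖R_L)/(R2 + R3‖R_L) = 18.22 × 282.5/382.5 = 13.5 V.

V ≈ 13.5 V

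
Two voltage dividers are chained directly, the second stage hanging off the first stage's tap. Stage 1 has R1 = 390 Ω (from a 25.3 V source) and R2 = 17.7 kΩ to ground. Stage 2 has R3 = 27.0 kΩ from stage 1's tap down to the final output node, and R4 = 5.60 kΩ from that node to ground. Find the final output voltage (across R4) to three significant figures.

V_out ≈ 4.20 V

Stage 2 presents R3+R4 = 32600 Ω as a load on stage 1's tap.
Stage 1's lower leg becomes R2‖(R3+R4) = 11470 Ω, so V_mid = 25.3 × 11470/11860 = 24.47 V.
Stage 2 is itself unloaded: V_out = V_mid × R4/(R3+R4) = 24.47 × 5600/32600 = 4.20 V.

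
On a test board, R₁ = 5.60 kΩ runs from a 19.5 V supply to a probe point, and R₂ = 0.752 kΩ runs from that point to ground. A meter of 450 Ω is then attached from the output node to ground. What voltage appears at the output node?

The load sits in parallel with R₂: R₂‖R_L = (752 × 450) / (752 + 450) = 281.5 Ω.
V_out = 19.5 × 281.5 / (5600 + 281.5) = 19.5 × 281.5/5882 = 0.933 V.

V_out ≈ 0.933 V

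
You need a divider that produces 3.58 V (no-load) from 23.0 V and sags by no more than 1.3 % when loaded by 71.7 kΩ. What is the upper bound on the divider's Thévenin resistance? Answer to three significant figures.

R_th ≤ 944 Ω

Loading drop = R_th/(R_th + R_L) ≤ 0.0130, so R_th ≤ R_L · ε/(1−ε) = 71.7 kΩ × 0.0130/0.9870 = 944 Ω.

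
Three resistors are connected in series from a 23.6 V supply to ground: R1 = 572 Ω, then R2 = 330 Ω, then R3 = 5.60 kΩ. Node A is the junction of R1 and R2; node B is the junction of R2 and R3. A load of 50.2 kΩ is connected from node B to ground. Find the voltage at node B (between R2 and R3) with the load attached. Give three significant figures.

V ≈ 20.0 V

At node B, R3 is in parallel with the load: R3‖R_L = 5038 Ω.
Below node A the resistance is R2 + (R3‖R_L) = 5368 Ω, so V_A = 23.6 × 5368/5940 = 21.33 V.
Then V_B = V_A × (R3‖R_L)/(R2 + R3‖R_L) = 21.33 × 5038/5368 = 20.0 V.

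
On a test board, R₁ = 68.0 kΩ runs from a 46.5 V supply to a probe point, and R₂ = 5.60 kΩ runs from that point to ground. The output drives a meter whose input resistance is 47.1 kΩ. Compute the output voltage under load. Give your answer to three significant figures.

V_out ≈ 3.19 V

The load sits in parallel with R₂: R₂‖R_L = (5.60 × 47.1) / (5.60 + 47.1) = 5.005 kΩ.
V_out = 46.5 × 5.005 / (68.0 + 5.005) = 46.5 × 5.005/73.00 = 3.19 V.
(Unloaded it would have been 3.54 V.)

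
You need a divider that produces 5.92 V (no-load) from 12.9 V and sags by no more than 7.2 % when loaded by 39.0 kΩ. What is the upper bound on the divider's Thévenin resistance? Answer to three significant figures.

Loading drop = R_th/(R_th + R_L) ≤ 0.0720, so R_th ≤ R_L · ε/(1−ε) = 39.0 kΩ × 0.0720/0.9280 = 3.03 kΩ.

R_th ≤ 3.03 kΩ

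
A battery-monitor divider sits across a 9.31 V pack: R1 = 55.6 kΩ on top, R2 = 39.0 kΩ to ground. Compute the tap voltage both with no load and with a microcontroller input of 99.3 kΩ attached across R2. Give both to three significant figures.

Unloaded: 3.84 V; loaded: 3.12 V

Open-circuit: V = 9.31 × 39.0/(55.6 + 39.0) = 3.84 V.
With the load, R2 becomes R2‖R_L = 28.00 kΩ, so V = 9.31 × 28.00/83.60 = 3.12 V.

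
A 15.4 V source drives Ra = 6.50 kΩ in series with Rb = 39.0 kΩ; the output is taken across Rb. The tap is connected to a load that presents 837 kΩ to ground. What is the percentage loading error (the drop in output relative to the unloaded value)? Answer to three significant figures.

The divider's output (Thévenin) resistance is Ra‖Rb = 5.571 kΩ.
Fractional drop under load = R_th/(R_th + R_L) = 5.571 / (5.571 + 837) = 0.006612.
So the output falls by 0.661 %.

0.661 %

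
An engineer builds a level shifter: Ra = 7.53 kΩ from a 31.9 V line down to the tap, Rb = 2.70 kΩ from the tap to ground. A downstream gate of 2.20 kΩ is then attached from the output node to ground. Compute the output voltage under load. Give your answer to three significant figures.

V_out ≈ 4.42 V

The load sits in parallel with Rb: Rb‖R_L = (2.70 × 2.20) / (2.70 + 2.20) = 1.212 kΩ.
V_out = 31.9 × 1.212 / (7.53 + 1.212) = 31.9 × 1.212/8.742 = 4.42 V.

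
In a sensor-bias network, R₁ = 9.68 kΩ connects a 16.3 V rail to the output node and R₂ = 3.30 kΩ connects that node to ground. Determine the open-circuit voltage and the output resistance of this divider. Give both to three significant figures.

V_th = 4.14 V, R_th = 2.46 kΩ

V_th is the open-circuit tap voltage: 16.3 × 3.30/(9.68 + 3.30) = 4.14 V.
With the supply zeroed, R₁ and R₂ appear in parallel from the tap: R_th = R₁‖R₂ = (9.68 × 3.30)/12.98 = 2.46 kΩ.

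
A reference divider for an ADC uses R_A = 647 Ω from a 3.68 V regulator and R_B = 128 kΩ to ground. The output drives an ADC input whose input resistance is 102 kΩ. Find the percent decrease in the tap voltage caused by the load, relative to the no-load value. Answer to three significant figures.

The divider's output (Thévenin) resistance is R_A‖R_B = 643.7 Ω.
Fractional drop under load = R_th/(R_th + R_L) = 643.7 / (643.7 + 102000) = 0.006272.
So the output falls by 0.627 %.

0.627 %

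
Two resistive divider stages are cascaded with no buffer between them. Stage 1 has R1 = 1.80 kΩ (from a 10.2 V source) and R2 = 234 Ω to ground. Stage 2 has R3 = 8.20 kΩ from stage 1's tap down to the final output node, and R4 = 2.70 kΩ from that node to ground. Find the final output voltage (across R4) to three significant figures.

Stage 2 presents R3+R4 = 10900 Ω as a load on stage 1's tap.
Stage 1's lower leg becomes R2‖(R3+R4) = 229.1 Ω, so V_mid = 10.2 × 229.1/2029 = 1.152 V.
Stage 2 is itself unloaded: V_out = V_mid × R4/(R3+R4) = 1.152 × 2700/10900 = 0.285 V.

V_out ≈ 0.285 V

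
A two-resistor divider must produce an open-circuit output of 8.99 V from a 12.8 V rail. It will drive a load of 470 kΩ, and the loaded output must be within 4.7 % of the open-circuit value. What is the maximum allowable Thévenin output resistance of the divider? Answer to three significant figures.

R_th ≤ 23.2 kΩ

Loading drop = R_th/(R_th + R_L) ≤ 0.0470, so R_th ≤ R_L · ε/(1−ε) = 470 kΩ × 0.0470/0.9530 = 23.2 kΩ.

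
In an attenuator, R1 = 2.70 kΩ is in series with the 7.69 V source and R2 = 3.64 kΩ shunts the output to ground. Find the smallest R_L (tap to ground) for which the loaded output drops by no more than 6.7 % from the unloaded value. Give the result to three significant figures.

Output resistance R_th = R1‖R2 = (2.70 × 3.64)/6.340 = 1.550 kΩ.
The fractional drop is R_th/(R_th + R_L); requiring this ≤ 0.0670 gives R_L ≥ R_th(1/0.0670 − 1) = 1.550 × 13.93 = 21.6 kΩ.

R_L(min) ≈ 21.6 kΩ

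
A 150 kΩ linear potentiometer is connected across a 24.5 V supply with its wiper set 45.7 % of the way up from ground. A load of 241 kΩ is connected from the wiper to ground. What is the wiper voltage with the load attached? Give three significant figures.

V ≈ 9.70 V

The wiper splits the pot into (1−α)R = 81.45 kΩ above and αR = 68.55 kΩ below.
Lower section ‖ load = 53.37 kΩ.
V_wiper = 24.5 × 53.37/(81.45 + 53.37) = 9.70 V.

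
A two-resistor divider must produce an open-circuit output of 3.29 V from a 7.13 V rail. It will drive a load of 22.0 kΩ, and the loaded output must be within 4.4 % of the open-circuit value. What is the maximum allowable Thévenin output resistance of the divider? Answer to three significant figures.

Loading drop = R_th/(R_th + R_L) ≤ 0.0440, so R_th ≤ R_L · ε/(1−ε) = 22.0 kΩ × 0.0440/0.9560 = 1.01 kΩ.
(Any R1, R2 with R2/(R1+R2) = 0.461 and R1‖R2 ≤ 1.01 kΩ will meet the spec.)

R_th ≤ 1.01 kΩ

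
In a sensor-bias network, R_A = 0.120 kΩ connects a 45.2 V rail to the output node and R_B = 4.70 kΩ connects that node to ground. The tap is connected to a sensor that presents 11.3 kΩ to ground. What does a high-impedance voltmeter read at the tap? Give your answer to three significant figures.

V_out ≈ 43.6 V

The load sits in parallel with R_B: R_B‖R_L = (4700 × 11300) / (4700 + 11300) = 3319 Ω.
V_out = 45.2 × 3319 / (120 + 3319) = 45.2 × 3319/3439 = 43.6 V.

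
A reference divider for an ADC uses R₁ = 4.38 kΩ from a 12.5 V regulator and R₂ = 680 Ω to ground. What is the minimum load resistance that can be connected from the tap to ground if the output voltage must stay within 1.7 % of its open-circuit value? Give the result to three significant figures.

R_L(min) ≈ 34.0 kΩ

Output resistance R_th = R₁‖R₂ = (4380 × 680)/5060 = 588.6 Ω.
The fractional drop is R_th/(R_th + R_L); requiring this ≤ 0.0170 gives R_L ≥ R_th(1/0.0170 − 1) = 588.6 × 57.82 = 34.0 kΩ.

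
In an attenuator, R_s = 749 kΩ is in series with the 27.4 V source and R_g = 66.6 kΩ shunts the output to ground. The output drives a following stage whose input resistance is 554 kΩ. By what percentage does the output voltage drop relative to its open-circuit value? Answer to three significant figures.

Unloaded V = 27.4 × 66.6/815.6 = 2.2374 V.
Loaded: R_g‖R_L = 59.45 kΩ, giving V = 27.4 × 59.45/808.5 = 2.0150 V.
Drop = (2.2374 − 2.0150) / 2.2374 = 9.94 %.

9.94 %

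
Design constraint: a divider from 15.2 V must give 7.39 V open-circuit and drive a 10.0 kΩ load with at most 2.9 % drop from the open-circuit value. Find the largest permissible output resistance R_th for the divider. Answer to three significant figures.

R_th ≤ 299 Ω

Loading drop = R_th/(R_th + R_L) ≤ 0.0290, so R_th ≤ R_L · ε/(1−ε) = 10.0 kΩ × 0.0290/0.9710 = 299 Ω.
(Any R1, R2 with R2/(R1+R2) = 0.486 and R1‖R2 ≤ 299 Ω will meet the spec.)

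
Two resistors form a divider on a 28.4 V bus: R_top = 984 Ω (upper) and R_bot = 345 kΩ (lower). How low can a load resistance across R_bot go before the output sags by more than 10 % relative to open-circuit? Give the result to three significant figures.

R_L(min) ≈ 8.83 kΩ

Output resistance R_th = R_top‖R_bot = (984 × 345000)/346000 = 981.2 Ω.
The fractional drop is R_th/(R_th + R_L); requiring this ≤ 0.100 gives R_L ≥ R_th(1/0.100 − 1) = 981.2 × 9.000 = 8.83 kΩ.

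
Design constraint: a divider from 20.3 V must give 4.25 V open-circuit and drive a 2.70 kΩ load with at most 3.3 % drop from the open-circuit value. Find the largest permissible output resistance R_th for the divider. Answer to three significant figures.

Loading drop = R_th/(R_th + R_L) ≤ 0.0330, so R_th ≤ R_L · ε/(1−ε) = 2.70 kΩ × 0.0330/0.9670 = 92.1 Ω.
(Any R1, R2 with R2/(R1+R2) = 0.209 and R1‖R2 ≤ 92.1 Ω will meet the spec.)

R_th ≤ 92.1 Ω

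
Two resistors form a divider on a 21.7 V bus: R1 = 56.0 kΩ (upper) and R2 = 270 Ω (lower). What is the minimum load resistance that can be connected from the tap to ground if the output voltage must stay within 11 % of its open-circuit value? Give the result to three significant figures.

R_L(min) ≈ 2.17 kΩ

Output resistance R_th = R1‖R2 = (56000 × 270)/56270 = 268.7 Ω.
The fractional drop is R_th/(R_th + R_L); requiring this ≤ 0.110 gives R_L ≥ R_th(1/0.110 − 1) = 268.7 × 8.091 = 2.17 kΩ.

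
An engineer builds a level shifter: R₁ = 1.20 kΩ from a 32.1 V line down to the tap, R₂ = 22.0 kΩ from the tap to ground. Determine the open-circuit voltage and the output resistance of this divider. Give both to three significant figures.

V_th = 30.4 V, R_th = 1.14 kΩ

V_th is the open-circuit tap voltage: 32.1 × 22.0/(1.20 + 22.0) = 30.4 V.
With the supply zeroed, R₁ and R₂ appear in parallel from the tap: R_th = R₁‖R₂ = (1.20 × 22.0)/23.20 = 1.14 kΩ.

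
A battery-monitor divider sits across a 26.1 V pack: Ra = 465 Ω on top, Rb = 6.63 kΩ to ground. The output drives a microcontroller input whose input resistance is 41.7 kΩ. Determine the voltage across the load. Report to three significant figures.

The load sits in parallel with Rb: Rb‖R_L = (6630 × 41700) / (6630 + 41700) = 5720 Ω.
V_out = 26.1 × 5720 / (465 + 5720) = 26.1 × 5720/6185 = 24.1 V.

V_out ≈ 24.1 V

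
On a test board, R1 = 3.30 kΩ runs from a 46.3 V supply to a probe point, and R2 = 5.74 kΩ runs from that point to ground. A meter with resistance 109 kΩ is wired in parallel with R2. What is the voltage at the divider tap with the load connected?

V_out ≈ 28.8 V

The load sits in parallel with R2: R2‖R_L = (5.74 × 109) / (5.74 + 109) = 5.453 kΩ.
V_out = 46.3 × 5.453 / (3.30 + 5.453) = 46.3 × 5.453/8.753 = 28.8 V.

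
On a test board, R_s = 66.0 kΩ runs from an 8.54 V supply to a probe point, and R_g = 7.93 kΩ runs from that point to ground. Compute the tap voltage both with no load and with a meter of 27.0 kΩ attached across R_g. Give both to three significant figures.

Open-circuit: V = 8.54 × 7.93/(66.0 + 7.93) = 0.916 V.
With the load, R_g becomes R_g‖R_L = 6.130 kΩ, so V = 8.54 × 6.130/72.13 = 0.726 V.

Unloaded: 0.916 V; loaded: 0.726 V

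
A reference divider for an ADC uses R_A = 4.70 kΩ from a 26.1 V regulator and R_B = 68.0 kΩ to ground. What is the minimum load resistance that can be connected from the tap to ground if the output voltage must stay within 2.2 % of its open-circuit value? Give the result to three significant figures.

Output resistance R_th = R_A‖R_B = (4.70 × 68.0)/72.70 = 4.396 kΩ.
The fractional drop is R_th/(R_th + R_L); requiring this ≤ 0.0220 gives R_L ≥ R_th(1/0.0220 − 1) = 4.396 × 44.45 = 195 kΩ.

R_L(min) ≈ 195 kΩ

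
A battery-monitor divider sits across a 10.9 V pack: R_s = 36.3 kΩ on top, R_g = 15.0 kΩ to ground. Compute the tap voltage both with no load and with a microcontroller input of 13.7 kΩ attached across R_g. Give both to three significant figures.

Unloaded: 3.19 V; loaded: 1.80 V

Open-circuit: V = 10.9 × 15.0/(36.3 + 15.0) = 3.19 V.
With the load, R_g becomes R_g‖R_L = 7.160 kΩ, so V = 10.9 × 7.160/43.46 = 1.80 V.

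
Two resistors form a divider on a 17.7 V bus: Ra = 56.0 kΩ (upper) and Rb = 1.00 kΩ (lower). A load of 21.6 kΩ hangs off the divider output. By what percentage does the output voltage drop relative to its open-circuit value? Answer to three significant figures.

4.35 %

The divider's output (Thévenin) resistance is Ra‖Rb = 0.9825 kΩ.
Fractional drop under load = R_th/(R_th + R_L) = 0.9825 / (0.9825 + 21.6) = 0.04351.
So the output falls by 4.35 %.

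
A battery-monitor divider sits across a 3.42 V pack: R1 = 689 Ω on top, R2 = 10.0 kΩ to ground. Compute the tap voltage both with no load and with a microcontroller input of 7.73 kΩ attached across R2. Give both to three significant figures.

Unloaded: 3.20 V; loaded: 2.95 V

Open-circuit: V = 3.42 × 10000/(689 + 10000) = 3.20 V.
With the load, R2 becomes R2‖R_L = 4360 Ω, so V = 3.42 × 4360/5049 = 2.95 V.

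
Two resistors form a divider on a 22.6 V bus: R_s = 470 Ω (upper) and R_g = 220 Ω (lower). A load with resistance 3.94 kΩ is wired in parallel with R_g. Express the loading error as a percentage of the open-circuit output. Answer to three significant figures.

3.66 %

The divider's output (Thévenin) resistance is R_s‖R_g = 149.9 Ω.
Fractional drop under load = R_th/(R_th + R_L) = 149.9 / (149.9 + 3940) = 0.03664.
So the output falls by 3.66 %.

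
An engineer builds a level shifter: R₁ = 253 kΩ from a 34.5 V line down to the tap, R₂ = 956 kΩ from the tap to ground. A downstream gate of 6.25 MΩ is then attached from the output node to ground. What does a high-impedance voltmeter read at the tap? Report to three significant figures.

The load sits in parallel with R₂: R₂‖R_L = (956 × 6250) / (956 + 6250) = 829.2 kΩ.
V_out = 34.5 × 829.2 / (253 + 829.2) = 34.5 × 829.2/1082 = 26.4 V.

V_out ≈ 26.4 V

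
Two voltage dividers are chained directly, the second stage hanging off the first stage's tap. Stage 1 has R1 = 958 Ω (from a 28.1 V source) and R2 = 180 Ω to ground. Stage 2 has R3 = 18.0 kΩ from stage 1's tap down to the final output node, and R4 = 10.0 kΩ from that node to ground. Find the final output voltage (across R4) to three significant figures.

Stage 2 presents R3+R4 = 28000 Ω as a load on stage 1's tap.
Stage 1's lower leg becomes R2‖(R3+R4) = 178.9 Ω, so V_mid = 28.1 × 178.9/1137 = 4.421 V.
Stage 2 is itself unloaded: V_out = V_mid × R4/(R3+R4) = 4.421 × 10000/28000 = 1.58 V.

V_out ≈ 1.58 V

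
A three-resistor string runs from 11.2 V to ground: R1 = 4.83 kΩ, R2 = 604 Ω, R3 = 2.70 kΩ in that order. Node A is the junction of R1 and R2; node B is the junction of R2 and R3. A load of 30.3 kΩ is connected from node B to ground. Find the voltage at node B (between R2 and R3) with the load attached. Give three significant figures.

At node B, R3 is in parallel with the load: R3‖R_L = 2479 Ω.
Below node A the resistance is R2 + (R3‖R_L) = 3083 Ω, so V_A = 11.2 × 3083/7913 = 4.364 V.
Then V_B = V_A × (R3‖R_L)/(R2 + R3‖R_L) = 4.364 × 2479/3083 = 3.51 V.

V ≈ 3.51 V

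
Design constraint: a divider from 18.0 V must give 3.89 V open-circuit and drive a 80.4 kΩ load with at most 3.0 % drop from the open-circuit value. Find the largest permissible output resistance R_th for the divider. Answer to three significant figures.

Loading drop = R_th/(R_th + R_L) ≤ 0.0300, so R_th ≤ R_L · ε/(1−ε) = 80.4 kΩ × 0.0300/0.9700 = 2.49 kΩ.

R_th ≤ 2.49 kΩ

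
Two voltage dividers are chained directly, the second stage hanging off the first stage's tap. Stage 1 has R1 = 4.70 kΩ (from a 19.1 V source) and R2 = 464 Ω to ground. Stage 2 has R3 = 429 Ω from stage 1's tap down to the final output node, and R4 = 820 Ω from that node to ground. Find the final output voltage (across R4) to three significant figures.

V_out ≈ 0.842 V

Stage 2 presents R3+R4 = 1249 Ω as a load on stage 1's tap.
Stage 1's lower leg becomes R2‖(R3+R4) = 338.3 Ω, so V_mid = 19.1 × 338.3/5038 = 1.283 V.
Stage 2 is itself unloaded: V_out = V_mid × R4/(R3+R4) = 1.283 × 820/1249 = 0.842 V.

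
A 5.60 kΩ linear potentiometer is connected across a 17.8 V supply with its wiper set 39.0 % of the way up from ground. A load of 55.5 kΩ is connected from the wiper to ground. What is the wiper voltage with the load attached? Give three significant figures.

The wiper splits the pot into (1−α)R = 3.416 kΩ above and αR = 2.184 kΩ below.
Lower section ‖ load = 2.101 kΩ.
V_wiper = 17.8 × 2.101/(3.416 + 2.101) = 6.78 V.

V ≈ 6.78 V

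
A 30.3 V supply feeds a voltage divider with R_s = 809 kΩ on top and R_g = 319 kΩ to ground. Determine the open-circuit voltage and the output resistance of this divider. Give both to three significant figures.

V_th is the open-circuit tap voltage: 30.3 × 319/(809 + 319) = 8.57 V.
With the supply zeroed, R_s and R_g appear in parallel from the tap: R_th = R_s‖R_g = (809 × 319)/1128 = 229 kΩ.

V_th = 8.57 V, R_th = 229 kΩ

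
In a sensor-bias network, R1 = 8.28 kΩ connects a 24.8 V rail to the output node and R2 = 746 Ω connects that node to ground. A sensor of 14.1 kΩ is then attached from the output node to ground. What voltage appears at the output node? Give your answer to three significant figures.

The load sits in parallel with R2: R2‖R_L = (746 × 14100) / (746 + 14100) = 708.5 Ω.
V_out = 24.8 × 708.5 / (8280 + 708.5) = 24.8 × 708.5/8989 = 1.95 V.

V_out ≈ 1.95 V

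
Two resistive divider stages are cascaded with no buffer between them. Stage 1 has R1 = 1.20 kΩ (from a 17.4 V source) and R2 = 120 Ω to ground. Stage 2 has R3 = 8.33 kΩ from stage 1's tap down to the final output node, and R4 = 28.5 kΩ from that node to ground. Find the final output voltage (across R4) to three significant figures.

Stage 2 presents R3+R4 = 36830 Ω as a load on stage 1's tap.
Stage 1's lower leg becomes R2‖(R3+R4) = 119.6 Ω, so V_mid = 17.4 × 119.6/1320 = 1.577 V.
Stage 2 is itself unloaded: V_out = V_mid × R4/(R3+R4) = 1.577 × 28500/36830 = 1.22 V.

V_out ≈ 1.22 V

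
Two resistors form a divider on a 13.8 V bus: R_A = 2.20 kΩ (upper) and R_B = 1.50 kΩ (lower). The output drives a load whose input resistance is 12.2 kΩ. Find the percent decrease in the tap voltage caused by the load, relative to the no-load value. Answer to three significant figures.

6.81 %

The divider's output (Thévenin) resistance is R_A‖R_B = 0.8919 kΩ.
Fractional drop under load = R_th/(R_th + R_L) = 0.8919 / (0.8919 + 12.2) = 0.06813.
So the output falls by 6.81 %.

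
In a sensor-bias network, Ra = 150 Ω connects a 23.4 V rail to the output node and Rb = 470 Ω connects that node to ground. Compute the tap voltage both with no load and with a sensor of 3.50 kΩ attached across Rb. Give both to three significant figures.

Open-circuit: V = 23.4 × 470/(150 + 470) = 17.7 V.
With the load, Rb becomes Rb‖R_L = 414.4 Ω, so V = 23.4 × 414.4/564.4 = 17.2 V.

Unloaded: 17.7 V; loaded: 17.2 V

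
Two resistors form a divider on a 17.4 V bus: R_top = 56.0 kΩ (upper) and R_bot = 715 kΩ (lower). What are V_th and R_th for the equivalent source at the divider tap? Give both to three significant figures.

V_th is the open-circuit tap voltage: 17.4 × 715/(56.0 + 715) = 16.1 V.
With the supply zeroed, R_top and R_bot appear in parallel from the tap: R_th = R_top‖R_bot = (56.0 × 715)/771.0 = 51.9 kΩ.

V_th = 16.1 V, R_th = 51.9 kΩ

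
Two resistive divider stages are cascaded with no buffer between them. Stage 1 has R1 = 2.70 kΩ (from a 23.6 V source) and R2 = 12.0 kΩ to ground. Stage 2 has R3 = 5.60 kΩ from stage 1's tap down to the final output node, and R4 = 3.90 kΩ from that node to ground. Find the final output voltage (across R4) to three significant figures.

Stage 2 presents R3+R4 = 9.500 kΩ as a load on stage 1's tap.
Stage 1's lower leg becomes R2‖(R3+R4) = 5.302 kΩ, so V_mid = 23.6 × 5.302/8.002 = 15.64 V.
Stage 2 is itself unloaded: V_out = V_mid × R4/(R3+R4) = 15.64 × 3.90/9.500 = 6.42 V.

V_out ≈ 6.42 V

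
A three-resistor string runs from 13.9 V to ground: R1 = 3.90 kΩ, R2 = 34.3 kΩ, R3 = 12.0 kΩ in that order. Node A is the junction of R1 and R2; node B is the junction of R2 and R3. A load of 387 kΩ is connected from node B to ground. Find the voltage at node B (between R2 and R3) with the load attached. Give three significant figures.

V ≈ 3.25 V

At node B, R3 is in parallel with the load: R3‖R_L = 11.64 kΩ.
Below node A the resistance is R2 + (R3‖R_L) = 45.94 kΩ, so V_A = 13.9 × 45.94/49.84 = 12.81 V.
Then V_B = V_A × (R3‖R_L)/(R2 + R3‖R_L) = 12.81 × 11.64/45.94 = 3.25 V.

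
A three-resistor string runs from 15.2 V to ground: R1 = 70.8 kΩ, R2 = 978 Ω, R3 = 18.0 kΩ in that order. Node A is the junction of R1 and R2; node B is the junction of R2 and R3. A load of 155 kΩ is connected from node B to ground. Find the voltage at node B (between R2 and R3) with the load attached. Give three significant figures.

At node B, R3 is in parallel with the load: R3‖R_L = 16130 Ω.
Below node A the resistance is R2 + (R3‖R_L) = 17110 Ω, so V_A = 15.2 × 17110/87910 = 2.958 V.
Then V_B = V_A × (R3‖R_L)/(R2 + R3‖R_L) = 2.958 × 16130/17110 = 2.79 V.

V ≈ 2.79 V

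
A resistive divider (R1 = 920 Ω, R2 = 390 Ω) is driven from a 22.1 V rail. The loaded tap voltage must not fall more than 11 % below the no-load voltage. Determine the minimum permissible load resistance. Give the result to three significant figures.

R_L(min) ≈ 2.22 kΩ

Output resistance R_th = R1‖R2 = (920 × 390)/1310 = 273.9 Ω.
The fractional drop is R_th/(R_th + R_L); requiring this ≤ 0.110 gives R_L ≥ R_th(1/0.110 − 1) = 273.9 × 8.091 = 2.22 kΩ.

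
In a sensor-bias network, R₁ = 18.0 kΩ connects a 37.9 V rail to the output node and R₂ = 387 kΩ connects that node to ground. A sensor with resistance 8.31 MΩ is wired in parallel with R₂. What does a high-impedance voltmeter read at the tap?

The load sits in parallel with R₂: R₂‖R_L = (387 × 8310) / (387 + 8310) = 369.8 kΩ.
V_out = 37.9 × 369.8 / (18.0 + 369.8) = 37.9 × 369.8/387.8 = 36.1 V.
(Unloaded it would have been 36.2 V.)

V_out ≈ 36.1 V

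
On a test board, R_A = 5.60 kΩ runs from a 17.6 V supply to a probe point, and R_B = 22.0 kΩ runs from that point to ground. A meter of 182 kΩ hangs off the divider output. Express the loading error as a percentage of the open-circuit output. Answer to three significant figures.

2.39 %

The divider's output (Thévenin) resistance is R_A‖R_B = 4.464 kΩ.
Fractional drop under load = R_th/(R_th + R_L) = 4.464 / (4.464 + 182) = 0.02394.
So the output falls by 2.39 %.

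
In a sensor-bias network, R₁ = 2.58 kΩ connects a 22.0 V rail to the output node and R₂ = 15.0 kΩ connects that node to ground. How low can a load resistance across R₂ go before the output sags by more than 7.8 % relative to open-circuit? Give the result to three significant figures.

Output resistance R_th = R₁‖R₂ = (2.58 × 15.0)/17.58 = 2.201 kΩ.
The fractional drop is R_th/(R_th + R_L); requiring this ≤ 0.0780 gives R_L ≥ R_th(1/0.0780 − 1) = 2.201 × 11.82 = 26.0 kΩ.

R_L(min) ≈ 26.0 kΩ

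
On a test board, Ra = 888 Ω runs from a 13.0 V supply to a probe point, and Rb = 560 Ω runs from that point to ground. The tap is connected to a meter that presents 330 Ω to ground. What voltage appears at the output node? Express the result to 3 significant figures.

The load sits in parallel with Rb: Rb‖R_L = (560 × 330) / (560 + 330) = 207.6 Ω.
V_out = 13.0 × 207.6 / (888 + 207.6) = 13.0 × 207.6/1096 = 2.46 V.

V_out ≈ 2.46 V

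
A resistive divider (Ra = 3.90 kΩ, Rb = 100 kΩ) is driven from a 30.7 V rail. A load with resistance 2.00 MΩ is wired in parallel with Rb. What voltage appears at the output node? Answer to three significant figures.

The load sits in parallel with Rb: Rb‖R_L = (100 × 2000) / (100 + 2000) = 95.24 kΩ.
V_out = 30.7 × 95.24 / (3.90 + 95.24) = 30.7 × 95.24/99.14 = 29.5 V.
(Unloaded it would have been 29.5 V.)

V_out ≈ 29.5 V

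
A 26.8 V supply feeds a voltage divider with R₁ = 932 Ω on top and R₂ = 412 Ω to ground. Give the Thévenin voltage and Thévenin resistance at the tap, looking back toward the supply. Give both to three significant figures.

V_th = 8.22 V, R_th = 286 Ω

V_th is the open-circuit tap voltage: 26.8 × 412/(932 + 412) = 8.22 V.
With the supply zeroed, R₁ and R₂ appear in parallel from the tap: R_th = R₁‖R₂ = (932 × 412)/1344 = 286 Ω.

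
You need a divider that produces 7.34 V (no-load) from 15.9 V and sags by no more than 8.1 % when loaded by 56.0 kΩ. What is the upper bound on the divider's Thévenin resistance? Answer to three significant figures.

Loading drop = R_th/(R_th + R_L) ≤ 0.0810, so R_th ≤ R_L · ε/(1−ε) = 56.0 kΩ × 0.0810/0.9190 = 4.94 kΩ.
(Any R1, R2 with R2/(R1+R2) = 0.462 and R1‖R2 ≤ 4.94 kΩ will meet the spec.)

R_th ≤ 4.94 kΩ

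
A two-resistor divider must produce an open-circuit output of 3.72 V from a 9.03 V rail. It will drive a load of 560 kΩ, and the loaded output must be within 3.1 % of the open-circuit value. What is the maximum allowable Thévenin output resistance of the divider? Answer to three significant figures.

Loading drop = R_th/(R_th + R_L) ≤ 0.0310, so R_th ≤ R_L · ε/(1−ε) = 560 kΩ × 0.0310/0.9690 = 17.9 kΩ.
(Any R1, R2 with R2/(R1+R2) = 0.412 and R1‖R2 ≤ 17.9 kΩ will meet the spec.)

R_th ≤ 17.9 kΩ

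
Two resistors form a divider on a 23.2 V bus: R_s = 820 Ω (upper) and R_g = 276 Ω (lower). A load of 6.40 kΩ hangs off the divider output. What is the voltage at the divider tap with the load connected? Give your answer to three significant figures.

V_out ≈ 5.66 V

The load sits in parallel with R_g: R_g‖R_L = (276 × 6400) / (276 + 6400) = 264.6 Ω.
V_out = 23.2 × 264.6 / (820 + 264.6) = 23.2 × 264.6/1085 = 5.66 V.
(Unloaded it would have been 5.84 V.)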